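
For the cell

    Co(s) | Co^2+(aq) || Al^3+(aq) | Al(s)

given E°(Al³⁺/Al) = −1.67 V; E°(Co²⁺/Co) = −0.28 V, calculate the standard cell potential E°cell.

By convention the left-hand electrode in cell notation is the anode (oxidation) and the right-hand electrode is the cathode (reduction).
E°cell = E°(right) − E°(left) = −1.67 − (−0.28) = −1.39 V.
The negative sign shows that, as written, the cell would require an external voltage to drive the reaction.

−1.39 V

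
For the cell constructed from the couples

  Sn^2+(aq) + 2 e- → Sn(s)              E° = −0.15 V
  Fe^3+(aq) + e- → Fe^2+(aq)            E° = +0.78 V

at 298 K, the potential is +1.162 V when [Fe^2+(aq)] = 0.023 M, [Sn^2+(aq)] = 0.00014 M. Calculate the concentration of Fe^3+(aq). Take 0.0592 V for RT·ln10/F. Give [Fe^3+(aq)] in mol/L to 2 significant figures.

2.3 M

With Fe³⁺/Fe²⁺ at the cathode and Sn²⁺/Sn at the anode, E°cell = +0.78 − (−0.15) = +0.93 V (n = 2).
Since E = E° − (0.0592/n)·log Q, log Q = n(E° − E)/0.0592 = −7.838.
For 2 Fe^3+(aq) + Sn(s) → 2 Fe^2+(aq) + Sn^2+(aq), the reaction quotient is Q = ([Fe^2+(aq)]^2·[Sn^2+(aq)]) / [Fe^3+(aq)]^2.
Substituting the known concentrations and solving, log [Fe^3+(aq)] = 0.354 and [Fe^3+(aq)] = 2.3 M.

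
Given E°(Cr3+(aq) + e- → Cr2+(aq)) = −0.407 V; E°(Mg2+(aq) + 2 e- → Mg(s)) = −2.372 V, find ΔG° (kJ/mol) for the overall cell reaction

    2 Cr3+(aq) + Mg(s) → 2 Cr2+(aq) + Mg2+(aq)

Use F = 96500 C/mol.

−379 kJ/mol

In the reaction as written Cr3+(aq) is reduced, so the Cr³⁺/Cr²⁺ couple is the cathode and Mg²⁺/Mg is the anode.
E°cell = −0.407 − (−2.372) = +1.965 V; balancing electrons gives n = 2.
ΔG° = −nFE°cell = −(2)(96500)(+1.965) J/mol = −379 kJ/mol.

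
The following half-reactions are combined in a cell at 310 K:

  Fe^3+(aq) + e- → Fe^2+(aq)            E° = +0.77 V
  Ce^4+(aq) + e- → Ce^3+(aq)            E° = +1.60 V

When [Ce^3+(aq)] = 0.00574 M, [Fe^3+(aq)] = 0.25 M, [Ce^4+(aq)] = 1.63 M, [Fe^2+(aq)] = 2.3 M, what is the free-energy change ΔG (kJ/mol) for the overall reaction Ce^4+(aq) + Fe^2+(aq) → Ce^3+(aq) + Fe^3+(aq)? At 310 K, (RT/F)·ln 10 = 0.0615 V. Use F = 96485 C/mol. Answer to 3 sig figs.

The standard cell potential is +1.60 − (+0.77) = +0.83 V, with n = 1 electron in the balanced equation.
The reaction quotient is ([Ce^3+(aq)]·[Fe^3+(aq)]) / ([Ce^4+(aq)]·[Fe^2+(aq)]) = 0.000383; by Nernst, E = +0.83 − (0.0615/1)(−3.417) = +1.0401 V.
ΔG = −nFE = −(1)(96485)(+1.0401) J/mol = −100 kJ/mol.

−100 kJ/mol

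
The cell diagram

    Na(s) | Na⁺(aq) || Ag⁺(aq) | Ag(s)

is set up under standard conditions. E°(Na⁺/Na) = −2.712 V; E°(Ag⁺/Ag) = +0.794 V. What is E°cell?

+3.506 V

By convention the left-hand electrode in cell notation is the anode (oxidation) and the right-hand electrode is the cathode (reduction).
E°cell = E°(right) − E°(left) = +0.794 − (−2.712) = +3.506 V.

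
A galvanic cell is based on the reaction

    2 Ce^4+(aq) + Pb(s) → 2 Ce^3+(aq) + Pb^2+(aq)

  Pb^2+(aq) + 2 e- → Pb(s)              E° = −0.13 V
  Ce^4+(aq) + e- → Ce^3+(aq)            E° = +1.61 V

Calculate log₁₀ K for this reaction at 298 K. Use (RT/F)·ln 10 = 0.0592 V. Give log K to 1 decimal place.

The Ce⁴⁺/Ce³⁺ couple is reduced (cathode); E°cell = +1.61 − (−0.13) = +1.74 V with n = 2.
At equilibrium E = 0, so log K = nE°cell / 0.0592 = (2)(+1.74) / 0.0592 = 58.8.

log K = 58.8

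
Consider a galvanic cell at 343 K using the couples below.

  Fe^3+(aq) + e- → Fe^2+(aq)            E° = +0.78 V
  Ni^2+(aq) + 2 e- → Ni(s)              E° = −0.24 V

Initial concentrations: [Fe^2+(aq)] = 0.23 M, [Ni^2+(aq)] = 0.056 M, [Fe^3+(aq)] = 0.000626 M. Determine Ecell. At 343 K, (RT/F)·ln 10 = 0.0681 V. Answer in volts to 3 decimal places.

+0.888 V

The Fe³⁺/Fe²⁺ couple has the more positive E°, so it is the cathode; Ni²⁺/Ni is the anode.
The standard potential is +0.78 − (−0.24) = +1.02 V and the balanced reaction transfers n = 2 electrons.
The balanced reaction is 2 Fe^3+(aq) + Ni(s) → 2 Fe^2+(aq) + Ni^2+(aq), so Q = ([Fe^2+(aq)]^2·[Ni^2+(aq)]) / [Fe^3+(aq)]^2 = 7.56×10^3 and log Q = 3.878.
By the Nernst equation, E = +1.02 − (0.0681/2)·(3.878) = +0.888 V.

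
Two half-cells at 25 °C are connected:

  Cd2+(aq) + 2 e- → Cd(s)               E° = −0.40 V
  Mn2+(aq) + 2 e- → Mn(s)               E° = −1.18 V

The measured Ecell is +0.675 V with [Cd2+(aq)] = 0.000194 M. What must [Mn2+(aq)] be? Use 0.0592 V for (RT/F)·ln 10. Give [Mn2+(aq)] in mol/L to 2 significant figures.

0.68 M

With Cd²⁺/Cd at the cathode and Mn²⁺/Mn at the anode, E°cell = −0.40 − (−1.18) = +0.78 V (n = 2).
From the Nernst equation, log Q = n(E° − E)/0.0592 = 2·(+0.78 − (+0.675))/0.0592 = 3.547.
For Cd2+(aq) + Mn(s) → Cd(s) + Mn2+(aq), the reaction quotient is Q = [Mn2+(aq)] / [Cd2+(aq)].
Substituting the known concentrations and solving, log [Mn2+(aq)] = −0.165 and [Mn2+(aq)] = 0.68 M.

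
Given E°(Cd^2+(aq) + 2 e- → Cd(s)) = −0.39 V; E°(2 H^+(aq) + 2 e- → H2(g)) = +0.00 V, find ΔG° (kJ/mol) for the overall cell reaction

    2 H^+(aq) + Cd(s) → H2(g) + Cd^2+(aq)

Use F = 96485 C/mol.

−75.3 kJ/mol

In the reaction as written H^+(aq) is reduced, so the 2H⁺/H₂ couple is the cathode and Cd²⁺/Cd is the anode.
E°cell = +0.00 − (−0.39) = +0.39 V; balancing electrons gives n = 2.
ΔG° = −nFE°cell = −(2)(96485)(+0.39) J/mol = −75.3 kJ/mol.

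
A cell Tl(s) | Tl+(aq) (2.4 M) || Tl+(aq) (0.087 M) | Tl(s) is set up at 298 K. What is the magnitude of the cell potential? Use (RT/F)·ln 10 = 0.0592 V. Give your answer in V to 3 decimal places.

For a concentration cell E°cell = 0, since both electrodes use the same couple.
The compartment with the higher Tl+(aq) concentration (2.4 M) acts as the cathode; ions are reduced there and produced at the dilute (0.087 M) anode.
With n = 1, Ecell = −(0.0592/1)·log([dilute]/[conc]) = −(0.0592/1)·log(0.087/2.4) = +0.085 V.

0.085 V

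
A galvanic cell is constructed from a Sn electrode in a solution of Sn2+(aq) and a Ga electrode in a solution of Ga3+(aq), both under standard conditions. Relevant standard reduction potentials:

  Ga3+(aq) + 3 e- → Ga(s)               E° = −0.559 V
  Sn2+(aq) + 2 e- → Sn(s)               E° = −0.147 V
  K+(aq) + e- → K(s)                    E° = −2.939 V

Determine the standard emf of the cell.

+0.412 V

The Sn²⁺/Sn couple has the higher E°, so Sn ion is reduced (cathode) and Ga is oxidized (anode).
E°cell = E°(cathode) − E°(anode) = −0.147 − (−0.559) = +0.412 V.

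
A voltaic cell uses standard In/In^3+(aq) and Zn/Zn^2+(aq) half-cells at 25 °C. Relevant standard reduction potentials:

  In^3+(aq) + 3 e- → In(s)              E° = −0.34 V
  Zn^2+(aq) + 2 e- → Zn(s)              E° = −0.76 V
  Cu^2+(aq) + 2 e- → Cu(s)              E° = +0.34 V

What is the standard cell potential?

The In³⁺/In couple has the higher E°, so In ion is reduced (cathode) and Zn is oxidized (anode).
E°cell = E°(cathode) − E°(anode) = −0.34 − (−0.76) = +0.42 V.

+0.42 V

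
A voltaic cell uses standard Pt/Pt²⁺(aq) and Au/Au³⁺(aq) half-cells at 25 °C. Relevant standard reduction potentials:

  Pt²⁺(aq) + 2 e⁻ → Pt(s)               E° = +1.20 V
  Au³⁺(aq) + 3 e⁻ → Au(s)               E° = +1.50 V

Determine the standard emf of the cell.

+0.30 V

Of the two couples in this cell, the one with the more positive reduction potential is reduced at the cathode: here that is Au³⁺/Au (+1.50 V); Pt²⁺/Pt (+1.20 V) is the anode.
E°cell = E°(cathode) − E°(anode) = +1.50 − (+1.20) = +0.30 V.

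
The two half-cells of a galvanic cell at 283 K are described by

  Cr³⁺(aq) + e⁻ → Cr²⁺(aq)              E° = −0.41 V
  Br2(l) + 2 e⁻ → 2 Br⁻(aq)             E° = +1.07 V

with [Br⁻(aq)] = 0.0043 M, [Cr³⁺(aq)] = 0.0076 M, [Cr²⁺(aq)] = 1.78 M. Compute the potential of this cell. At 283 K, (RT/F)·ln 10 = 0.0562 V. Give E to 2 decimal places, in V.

+1.75 V

The Br₂/Br⁻ couple has the more positive E°, so it is the cathode; Cr³⁺/Cr²⁺ is the anode.
E°cell = +1.07 − (−0.41) = +1.48 V, with n = 2 electrons transferred.
The balanced reaction is Br2(l) + 2 Cr²⁺(aq) → 2 Br⁻(aq) + 2 Cr³⁺(aq), so Q = ([Br⁻(aq)]^2·[Cr³⁺(aq)]^2) / [Cr²⁺(aq)]^2 = 3.37×10^−10 and log Q = −9.472.
By the Nernst equation, E = +1.48 − (0.0562/2)·(−9.472) = +1.75 V.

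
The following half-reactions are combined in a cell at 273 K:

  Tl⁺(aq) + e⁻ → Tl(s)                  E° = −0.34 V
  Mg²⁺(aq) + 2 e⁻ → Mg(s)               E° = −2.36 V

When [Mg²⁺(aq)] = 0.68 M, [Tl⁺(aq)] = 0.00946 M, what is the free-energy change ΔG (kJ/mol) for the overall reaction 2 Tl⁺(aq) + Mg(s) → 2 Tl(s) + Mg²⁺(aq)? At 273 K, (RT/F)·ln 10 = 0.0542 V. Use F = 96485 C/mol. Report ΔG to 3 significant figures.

−369 kJ/mol

The standard cell potential is −0.34 − (−2.36) = +2.02 V, with n = 2 electrons in the balanced equation.
Here Q = [Mg²⁺(aq)] / [Tl⁺(aq)]^2 = 7.6×10^3 (log Q = 3.881), giving E = +2.02 − (0.0542/2)·(3.881) = +1.9148 V.
Then ΔG = −nFE = −2 × 96485 × +1.9148 J/mol = −369 kJ/mol.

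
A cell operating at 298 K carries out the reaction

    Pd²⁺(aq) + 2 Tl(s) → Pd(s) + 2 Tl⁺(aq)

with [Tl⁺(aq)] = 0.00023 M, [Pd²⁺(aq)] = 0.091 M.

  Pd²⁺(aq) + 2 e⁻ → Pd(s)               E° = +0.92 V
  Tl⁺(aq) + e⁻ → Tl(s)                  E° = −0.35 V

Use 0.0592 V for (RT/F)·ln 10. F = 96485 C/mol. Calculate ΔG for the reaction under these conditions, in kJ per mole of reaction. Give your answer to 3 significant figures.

−281 kJ/mol

The standard cell potential is +0.92 − (−0.35) = +1.27 V, with n = 2 electrons in the balanced equation.
The reaction quotient is [Tl⁺(aq)]^2 / [Pd²⁺(aq)] = 5.81×10^−7; by Nernst, E = +1.27 − (0.0592/2)(−6.236) = +1.4546 V.
Finally ΔG = −nFE = −(2)(96485 C/mol)(+1.4546 V) = −281 kJ/mol.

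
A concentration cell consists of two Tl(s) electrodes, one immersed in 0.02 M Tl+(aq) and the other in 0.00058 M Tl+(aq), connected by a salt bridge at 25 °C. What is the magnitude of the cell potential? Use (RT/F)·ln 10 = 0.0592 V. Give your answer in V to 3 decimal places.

For a concentration cell E°cell = 0, since both electrodes use the same couple.
The compartment with the higher Tl+(aq) concentration (0.02 M) acts as the cathode; ions are reduced there and produced at the dilute (0.00058 M) anode.
With n = 1, Ecell = −(0.0592/1)·log([dilute]/[conc]) = −(0.0592/1)·log(0.00058/0.02) = +0.091 V.

0.091 V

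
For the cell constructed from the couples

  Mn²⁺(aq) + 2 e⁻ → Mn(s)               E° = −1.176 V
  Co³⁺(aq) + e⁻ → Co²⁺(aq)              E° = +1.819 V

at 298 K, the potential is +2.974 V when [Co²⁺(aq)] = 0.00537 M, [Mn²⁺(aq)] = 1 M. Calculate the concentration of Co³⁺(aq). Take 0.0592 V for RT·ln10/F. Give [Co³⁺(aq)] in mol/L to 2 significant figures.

Co³⁺/Co²⁺ is the cathode (higher E°); E°cell = +1.819 − (−1.176) = +2.995 V with n = 2.
Since E = E° − (0.0592/n)·log Q, log Q = n(E° − E)/0.0592 = 0.709.
The balanced reaction is 2 Co³⁺(aq) + Mn(s) → 2 Co²⁺(aq) + Mn²⁺(aq), so Q = ([Co²⁺(aq)]^2·[Mn²⁺(aq)]) / [Co³⁺(aq)]^2.
Isolating [Co³⁺(aq)] in Q = 10^{0.709} yields log [Co³⁺(aq)] = −2.625, i.e. 0.0024 M.

0.0024 M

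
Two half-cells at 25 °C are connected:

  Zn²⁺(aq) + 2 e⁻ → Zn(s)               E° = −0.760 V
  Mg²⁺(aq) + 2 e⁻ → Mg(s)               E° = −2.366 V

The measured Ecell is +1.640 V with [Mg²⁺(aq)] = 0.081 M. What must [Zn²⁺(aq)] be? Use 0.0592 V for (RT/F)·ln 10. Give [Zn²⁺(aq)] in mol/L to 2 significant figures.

1.1 M

The Zn²⁺/Zn couple has the larger reduction potential, so it is the cathode: E°cell = −0.760 − (−2.366) = +1.606 V and n = 2.
From the Nernst equation, log Q = n(E° − E)/0.0592 = 2·(+1.606 − (+1.640))/0.0592 = −1.149.
The balanced reaction is Zn²⁺(aq) + Mg(s) → Zn(s) + Mg²⁺(aq), so Q = [Mg²⁺(aq)] / [Zn²⁺(aq)].
Substituting the known concentrations and solving, log [Zn²⁺(aq)] = 0.057 and [Zn²⁺(aq)] = 1.1 M.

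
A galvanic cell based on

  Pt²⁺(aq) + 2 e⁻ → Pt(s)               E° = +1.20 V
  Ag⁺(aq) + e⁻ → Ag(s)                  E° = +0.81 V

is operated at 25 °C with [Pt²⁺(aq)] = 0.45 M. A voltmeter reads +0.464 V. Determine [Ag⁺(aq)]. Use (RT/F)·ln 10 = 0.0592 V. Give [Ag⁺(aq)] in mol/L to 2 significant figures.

With Pt²⁺/Pt at the cathode and Ag⁺/Ag at the anode, E°cell = +1.20 − (+0.81) = +0.39 V (n = 2).
From the Nernst equation, log Q = n(E° − E)/0.0592 = 2·(+0.39 − (+0.464))/0.0592 = −2.500.
The balanced reaction is Pt²⁺(aq) + 2 Ag(s) → Pt(s) + 2 Ag⁺(aq), so Q = [Ag⁺(aq)]^2 / [Pt²⁺(aq)].
Isolating [Ag⁺(aq)] in Q = 10^{−2.500} yields log [Ag⁺(aq)] = −1.423, i.e. 0.038 M.

0.038 M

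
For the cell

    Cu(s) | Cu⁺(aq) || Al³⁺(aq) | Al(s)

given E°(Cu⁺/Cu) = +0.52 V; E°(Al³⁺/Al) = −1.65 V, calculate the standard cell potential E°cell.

By convention the left-hand electrode in cell notation is the anode (oxidation) and the right-hand electrode is the cathode (reduction).
E°cell = E°(right) − E°(left) = −1.65 − (+0.52) = −2.17 V.
The negative sign shows that, as written, the cell would require an external voltage to drive the reaction.

−2.17 V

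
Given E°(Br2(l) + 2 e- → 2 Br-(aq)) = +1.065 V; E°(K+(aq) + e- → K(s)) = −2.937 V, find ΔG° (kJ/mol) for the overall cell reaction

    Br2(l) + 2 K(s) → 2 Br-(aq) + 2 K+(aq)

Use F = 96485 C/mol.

−772 kJ/mol

In the reaction as written Br2(l) is reduced, so the Br₂/Br⁻ couple is the cathode and K⁺/K is the anode.
E°cell = +1.065 − (−2.937) = +4.002 V; balancing electrons gives n = 2.
ΔG° = −nFE°cell = −(2)(96485)(+4.002) J/mol = −772 kJ/mol.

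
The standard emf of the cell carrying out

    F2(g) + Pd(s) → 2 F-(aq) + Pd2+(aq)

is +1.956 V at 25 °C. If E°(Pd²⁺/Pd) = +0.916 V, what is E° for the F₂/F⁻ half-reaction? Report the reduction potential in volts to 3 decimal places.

+2.872 V

In the reaction as written the F₂/F⁻ couple is reduced (cathode) and Pd²⁺/Pd is oxidized (anode), so E°cell = E°(F₂/F⁻) − E°(Pd²⁺/Pd).
E°(F₂/F⁻) = E°cell + E°(anode) = +1.956 + (+0.916) = +2.872 V.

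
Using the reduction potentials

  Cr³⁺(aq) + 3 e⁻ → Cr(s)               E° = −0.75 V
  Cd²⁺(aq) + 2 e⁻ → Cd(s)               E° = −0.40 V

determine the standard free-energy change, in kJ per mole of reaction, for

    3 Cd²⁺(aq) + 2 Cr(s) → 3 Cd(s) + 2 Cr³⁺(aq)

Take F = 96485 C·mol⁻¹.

−203 kJ/mol

In the reaction as written Cd²⁺(aq) is reduced, so the Cd²⁺/Cd couple is the cathode and Cr³⁺/Cr is the anode.
E°cell = −0.40 − (−0.75) = +0.35 V; balancing electrons gives n = 6.
ΔG° = −nFE°cell = −(6)(96485)(+0.35) J/mol = −203 kJ/mol.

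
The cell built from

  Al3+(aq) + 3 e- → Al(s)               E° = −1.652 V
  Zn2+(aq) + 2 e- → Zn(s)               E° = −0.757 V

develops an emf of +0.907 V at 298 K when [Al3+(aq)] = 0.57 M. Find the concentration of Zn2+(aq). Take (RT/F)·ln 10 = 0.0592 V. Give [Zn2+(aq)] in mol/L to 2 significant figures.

1.7 M

The Zn²⁺/Zn couple has the larger reduction potential, so it is the cathode: E°cell = −0.757 − (−1.652) = +0.895 V and n = 6.
Since E = E° − (0.0592/n)·log Q, log Q = n(E° − E)/0.0592 = −1.216.
Balancing electrons gives 3 Zn2+(aq) + 2 Al(s) → 3 Zn(s) + 2 Al3+(aq); thus Q = [Al3+(aq)]^2 / [Zn2+(aq)]^3.
Solving for the unknown gives log [Zn2+(aq)] = 0.243, so [Zn2+(aq)] ≈ 1.7 M.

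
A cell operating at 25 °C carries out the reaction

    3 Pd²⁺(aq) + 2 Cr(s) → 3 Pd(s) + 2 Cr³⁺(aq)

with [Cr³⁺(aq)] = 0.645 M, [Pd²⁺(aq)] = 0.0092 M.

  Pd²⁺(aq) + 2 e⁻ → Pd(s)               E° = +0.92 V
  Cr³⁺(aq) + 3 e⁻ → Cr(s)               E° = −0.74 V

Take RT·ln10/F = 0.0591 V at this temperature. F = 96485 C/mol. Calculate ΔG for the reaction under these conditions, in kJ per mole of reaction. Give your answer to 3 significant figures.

−928 kJ/mol

E°cell = +0.92 − (−0.74) = +1.66 V; the balanced reaction transfers n = 6 electrons.
Q = [Cr³⁺(aq)]^2 / [Pd²⁺(aq)]^3 = 5.34×10^5, so log Q = 5.728 and E = +1.66 − (0.0591/6)(5.728) = +1.6036 V.
ΔG = −nFE = −(6)(96485)(+1.6036) J/mol = −928 kJ/mol.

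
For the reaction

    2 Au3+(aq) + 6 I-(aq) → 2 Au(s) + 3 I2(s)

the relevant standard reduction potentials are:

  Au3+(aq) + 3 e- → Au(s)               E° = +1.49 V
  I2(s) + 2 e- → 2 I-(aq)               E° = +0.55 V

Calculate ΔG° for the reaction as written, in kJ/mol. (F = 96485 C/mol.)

−544 kJ/mol

In the reaction as written Au3+(aq) is reduced, so the Au³⁺/Au couple is the cathode and I₂/I⁻ is the anode.
E°cell = +1.49 − (+0.55) = +0.94 V; balancing electrons gives n = 6.
ΔG° = −nFE°cell = −(6)(96485)(+0.94) J/mol = −544 kJ/mol.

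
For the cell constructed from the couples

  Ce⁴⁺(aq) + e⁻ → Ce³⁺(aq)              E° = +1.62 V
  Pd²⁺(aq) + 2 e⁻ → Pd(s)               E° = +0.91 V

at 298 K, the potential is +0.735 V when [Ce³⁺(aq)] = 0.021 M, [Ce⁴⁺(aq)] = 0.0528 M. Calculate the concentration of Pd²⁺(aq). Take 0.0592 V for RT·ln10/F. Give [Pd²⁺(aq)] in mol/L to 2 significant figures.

0.90 M

With Ce⁴⁺/Ce³⁺ at the cathode and Pd²⁺/Pd at the anode, E°cell = +1.62 − (+0.91) = +0.71 V (n = 2).
Since E = E° − (0.0592/n)·log Q, log Q = n(E° − E)/0.0592 = −0.845.
Balancing electrons gives 2 Ce⁴⁺(aq) + Pd(s) → 2 Ce³⁺(aq) + Pd²⁺(aq); thus Q = ([Ce³⁺(aq)]^2·[Pd²⁺(aq)]) / [Ce⁴⁺(aq)]^2.
Substituting the known concentrations and solving, log [Pd²⁺(aq)] = −0.044 and [Pd²⁺(aq)] = 0.90 M.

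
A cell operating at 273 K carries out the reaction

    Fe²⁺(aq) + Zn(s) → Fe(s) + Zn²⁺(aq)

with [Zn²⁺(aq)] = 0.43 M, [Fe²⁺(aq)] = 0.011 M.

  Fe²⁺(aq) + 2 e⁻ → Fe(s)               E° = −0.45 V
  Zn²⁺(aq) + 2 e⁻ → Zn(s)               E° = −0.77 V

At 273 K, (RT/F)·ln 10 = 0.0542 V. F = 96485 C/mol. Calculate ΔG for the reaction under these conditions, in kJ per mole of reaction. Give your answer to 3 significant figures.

With Fe²⁺/Fe reduced at the cathode, E°cell = −0.45 − (−0.77) = +0.32 V and n = 2.
The reaction quotient is [Zn²⁺(aq)] / [Fe²⁺(aq)] = 39.1; by Nernst, E = +0.32 − (0.0542/2)(1.592) = +0.2769 V.
ΔG = −nFE = −(2)(96485)(+0.2769) J/mol = −53.4 kJ/mol.

−53.4 kJ/mol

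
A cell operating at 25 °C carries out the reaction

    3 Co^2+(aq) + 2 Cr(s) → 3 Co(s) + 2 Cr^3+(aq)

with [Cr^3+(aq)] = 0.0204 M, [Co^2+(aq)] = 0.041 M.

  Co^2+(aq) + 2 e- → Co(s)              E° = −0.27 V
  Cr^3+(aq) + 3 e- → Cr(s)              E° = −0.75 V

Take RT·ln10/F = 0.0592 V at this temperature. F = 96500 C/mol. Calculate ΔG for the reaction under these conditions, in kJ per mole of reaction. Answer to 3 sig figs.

E°cell = −0.27 − (−0.75) = +0.48 V; the balanced reaction transfers n = 6 electrons.
Q = [Cr^3+(aq)]^2 / [Co^2+(aq)]^3 = 6.04, so log Q = 0.781 and E = +0.48 − (0.0592/6)(0.781) = +0.4723 V.
ΔG = −nFE = −(6)(96500)(+0.4723) J/mol = −273 kJ/mol.

−273 kJ/mol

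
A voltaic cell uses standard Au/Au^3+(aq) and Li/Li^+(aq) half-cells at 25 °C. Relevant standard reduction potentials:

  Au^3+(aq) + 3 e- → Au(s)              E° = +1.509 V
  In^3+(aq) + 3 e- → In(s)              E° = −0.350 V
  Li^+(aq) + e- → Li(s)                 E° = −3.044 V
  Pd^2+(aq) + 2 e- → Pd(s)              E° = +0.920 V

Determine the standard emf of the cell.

The Au³⁺/Au couple has the higher E°, so Au ion is reduced (cathode) and Li is oxidized (anode).
E°cell = E°(cathode) − E°(anode) = +1.509 − (−3.044) = +4.553 V.

+4.553 V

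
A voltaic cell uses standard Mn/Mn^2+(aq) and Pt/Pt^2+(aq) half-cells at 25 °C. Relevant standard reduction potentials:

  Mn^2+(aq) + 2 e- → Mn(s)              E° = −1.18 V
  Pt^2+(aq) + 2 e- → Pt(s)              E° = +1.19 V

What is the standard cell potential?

+2.37 V

Of the two couples in this cell, the one with the more positive reduction potential is reduced at the cathode: here that is Pt²⁺/Pt (+1.19 V); Mn²⁺/Mn (−1.18 V) is the anode.
E°cell = E°(cathode) − E°(anode) = +1.19 − (−1.18) = +2.37 V.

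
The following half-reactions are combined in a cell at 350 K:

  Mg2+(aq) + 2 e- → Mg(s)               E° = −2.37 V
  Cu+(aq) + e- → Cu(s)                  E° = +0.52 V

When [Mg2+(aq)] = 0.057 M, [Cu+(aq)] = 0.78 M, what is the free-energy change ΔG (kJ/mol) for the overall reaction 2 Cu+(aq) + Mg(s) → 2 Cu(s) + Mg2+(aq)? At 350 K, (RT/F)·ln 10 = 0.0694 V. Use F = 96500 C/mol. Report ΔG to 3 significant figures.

−565 kJ/mol

E°cell = +0.52 − (−2.37) = +2.89 V; the balanced reaction transfers n = 2 electrons.
The reaction quotient is [Mg2+(aq)] / [Cu+(aq)]^2 = 0.0937; by Nernst, E = +2.89 − (0.0694/2)(−1.028) = +2.9257 V.
Then ΔG = −nFE = −2 × 96500 × +2.9257 J/mol = −565 kJ/mol.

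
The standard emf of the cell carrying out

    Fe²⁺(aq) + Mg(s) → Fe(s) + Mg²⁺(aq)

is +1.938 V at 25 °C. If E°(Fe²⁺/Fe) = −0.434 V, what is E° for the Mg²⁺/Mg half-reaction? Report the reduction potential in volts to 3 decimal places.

−2.372 V

In the reaction as written the Fe²⁺/Fe couple is reduced (cathode) and Mg²⁺/Mg is oxidized (anode), so E°cell = E°(Fe²⁺/Fe) − E°(Mg²⁺/Mg).
E°(Mg²⁺/Mg) = E°(cathode) − E°cell = −0.434 − (+1.938) = −2.372 V.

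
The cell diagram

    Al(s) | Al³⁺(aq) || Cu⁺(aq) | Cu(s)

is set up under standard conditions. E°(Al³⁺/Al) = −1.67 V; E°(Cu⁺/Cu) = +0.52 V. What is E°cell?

By convention the left-hand electrode in cell notation is the anode (oxidation) and the right-hand electrode is the cathode (reduction).
E°cell = E°(right) − E°(left) = +0.52 − (−1.67) = +2.19 V.

+2.19 V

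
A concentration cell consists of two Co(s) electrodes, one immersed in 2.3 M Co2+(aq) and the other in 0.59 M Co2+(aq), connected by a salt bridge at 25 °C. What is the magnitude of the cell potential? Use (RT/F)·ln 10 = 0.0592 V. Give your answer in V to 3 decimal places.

For a concentration cell E°cell = 0, since both electrodes use the same couple.
The compartment with the higher Co2+(aq) concentration (2.3 M) acts as the cathode; ions are reduced there and produced at the dilute (0.59 M) anode.
With n = 2, Ecell = −(0.0592/2)·log([dilute]/[conc]) = −(0.0592/2)·log(0.59/2.3) = +0.017 V.

0.017 V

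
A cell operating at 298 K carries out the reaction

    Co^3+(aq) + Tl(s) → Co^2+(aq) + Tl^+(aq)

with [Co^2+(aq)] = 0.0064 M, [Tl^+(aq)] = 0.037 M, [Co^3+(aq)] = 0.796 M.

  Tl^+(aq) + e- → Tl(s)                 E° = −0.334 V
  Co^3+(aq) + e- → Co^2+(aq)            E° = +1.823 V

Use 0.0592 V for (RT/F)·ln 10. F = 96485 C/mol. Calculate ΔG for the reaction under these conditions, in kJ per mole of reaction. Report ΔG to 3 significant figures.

−228 kJ/mol

With Co³⁺/Co²⁺ reduced at the cathode, E°cell = +1.823 − (−0.334) = +2.157 V and n = 1.
Here Q = ([Co^2+(aq)]·[Tl^+(aq)]) / [Co^3+(aq)] = 0.000297 (log Q = −3.527), giving E = +2.157 − (0.0592/1)·(−3.527) = +2.3658 V.
Then ΔG = −nFE = −1 × 96485 × +2.3658 J/mol = −228 kJ/mol.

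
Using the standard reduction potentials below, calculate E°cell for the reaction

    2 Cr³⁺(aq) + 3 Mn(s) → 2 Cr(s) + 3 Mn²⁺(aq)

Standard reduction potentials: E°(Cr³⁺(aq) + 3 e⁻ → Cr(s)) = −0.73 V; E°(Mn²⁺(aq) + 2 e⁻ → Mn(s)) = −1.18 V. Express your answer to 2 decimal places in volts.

Cr³⁺(aq) gains electrons, so the Cr³⁺/Cr couple is the cathode; the Mn²⁺/Mn couple is the anode.
E°cell = E°(cathode) − E°(anode) = −0.73 − (−1.18) = +0.45 V.
The positive value indicates the reaction is spontaneous as written.

+0.45 V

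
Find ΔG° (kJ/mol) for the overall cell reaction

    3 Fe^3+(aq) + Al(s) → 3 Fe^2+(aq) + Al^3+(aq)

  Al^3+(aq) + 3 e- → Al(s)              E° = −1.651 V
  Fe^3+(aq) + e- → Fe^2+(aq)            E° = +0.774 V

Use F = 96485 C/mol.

−702 kJ/mol

In the reaction as written Fe^3+(aq) is reduced, so the Fe³⁺/Fe²⁺ couple is the cathode and Al³⁺/Al is the anode.
E°cell = +0.774 − (−1.651) = +2.425 V; balancing electrons gives n = 3.
ΔG° = −nFE°cell = −(3)(96485)(+2.425) J/mol = −702 kJ/mol.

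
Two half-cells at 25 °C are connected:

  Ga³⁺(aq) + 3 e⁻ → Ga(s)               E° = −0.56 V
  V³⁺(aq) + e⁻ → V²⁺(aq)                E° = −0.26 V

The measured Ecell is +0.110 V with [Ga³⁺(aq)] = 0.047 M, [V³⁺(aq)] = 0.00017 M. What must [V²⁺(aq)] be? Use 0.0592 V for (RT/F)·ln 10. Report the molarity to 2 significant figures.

V³⁺/V²⁺ is the cathode (higher E°); E°cell = −0.26 − (−0.56) = +0.30 V with n = 3.
Rearranging E = E° − (0.0592/n)·log Q gives log Q = 3(+0.30 − (+0.110))/0.0592 = 9.628.
For 3 V³⁺(aq) + Ga(s) → 3 V²⁺(aq) + Ga³⁺(aq), the reaction quotient is Q = ([V²⁺(aq)]^3·[Ga³⁺(aq)]) / [V³⁺(aq)]^3.
Substituting the known concentrations and solving, log [V²⁺(aq)] = −0.118 and [V²⁺(aq)] = 0.76 M.

0.76 M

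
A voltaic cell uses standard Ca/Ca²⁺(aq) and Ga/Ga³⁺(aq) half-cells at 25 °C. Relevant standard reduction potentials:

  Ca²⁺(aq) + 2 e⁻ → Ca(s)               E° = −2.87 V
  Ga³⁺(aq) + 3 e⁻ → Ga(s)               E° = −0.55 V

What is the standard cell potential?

Of the two couples in this cell, the one with the more positive reduction potential is reduced at the cathode: here that is Ga³⁺/Ga (−0.55 V); Ca²⁺/Ca (−2.87 V) is the anode.
E°cell = E°(cathode) − E°(anode) = −0.55 − (−2.87) = +2.32 V.

+2.32 V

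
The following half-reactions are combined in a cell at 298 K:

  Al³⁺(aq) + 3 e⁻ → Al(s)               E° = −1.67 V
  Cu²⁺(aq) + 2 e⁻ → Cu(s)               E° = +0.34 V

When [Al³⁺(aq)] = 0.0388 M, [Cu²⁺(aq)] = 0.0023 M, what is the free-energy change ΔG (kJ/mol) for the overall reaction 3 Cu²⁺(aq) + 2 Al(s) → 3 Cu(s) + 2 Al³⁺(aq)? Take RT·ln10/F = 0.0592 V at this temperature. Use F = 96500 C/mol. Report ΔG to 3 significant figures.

E°cell = +0.34 − (−1.67) = +2.01 V; the balanced reaction transfers n = 6 electrons.
Here Q = [Al³⁺(aq)]^2 / [Cu²⁺(aq)]^3 = 1.24×10^5 (log Q = 5.092), giving E = +2.01 − (0.0592/6)·(5.092) = +1.9598 V.
Finally ΔG = −nFE = −(6)(96500 C/mol)(+1.9598 V) = −1130 kJ/mol.

−1130 kJ/mol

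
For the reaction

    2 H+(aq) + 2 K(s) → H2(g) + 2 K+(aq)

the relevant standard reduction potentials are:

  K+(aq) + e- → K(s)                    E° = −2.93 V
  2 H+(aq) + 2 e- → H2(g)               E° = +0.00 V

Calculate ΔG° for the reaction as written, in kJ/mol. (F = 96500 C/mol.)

In the reaction as written H+(aq) is reduced, so the 2H⁺/H₂ couple is the cathode and K⁺/K is the anode.
E°cell = +0.00 − (−2.93) = +2.93 V; balancing electrons gives n = 2.
ΔG° = −nFE°cell = −(2)(96500)(+2.93) J/mol = −565 kJ/mol.

−565 kJ/mol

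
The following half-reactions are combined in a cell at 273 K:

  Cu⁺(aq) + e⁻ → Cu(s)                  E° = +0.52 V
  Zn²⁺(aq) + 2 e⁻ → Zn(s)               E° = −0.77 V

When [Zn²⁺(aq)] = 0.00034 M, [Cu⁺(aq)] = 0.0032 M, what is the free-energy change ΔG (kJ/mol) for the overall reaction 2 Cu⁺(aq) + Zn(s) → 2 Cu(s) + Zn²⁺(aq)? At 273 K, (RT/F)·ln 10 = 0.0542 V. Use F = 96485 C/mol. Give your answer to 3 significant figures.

With Cu⁺/Cu reduced at the cathode, E°cell = +0.52 − (−0.77) = +1.29 V and n = 2.
Here Q = [Zn²⁺(aq)] / [Cu⁺(aq)]^2 = 33.2 (log Q = 1.521), giving E = +1.29 − (0.0542/2)·(1.521) = +1.2488 V.
Then ΔG = −nFE = −2 × 96485 × +1.2488 J/mol = −241 kJ/mol.

−241 kJ/mol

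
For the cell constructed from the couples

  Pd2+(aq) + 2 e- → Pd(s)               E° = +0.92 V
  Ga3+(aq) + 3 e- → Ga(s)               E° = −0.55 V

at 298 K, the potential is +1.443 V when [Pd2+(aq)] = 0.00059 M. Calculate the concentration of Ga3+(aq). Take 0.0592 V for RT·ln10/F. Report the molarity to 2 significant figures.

With Pd²⁺/Pd at the cathode and Ga³⁺/Ga at the anode, E°cell = +0.92 − (−0.55) = +1.47 V (n = 6).
Since E = E° − (0.0592/n)·log Q, log Q = n(E° − E)/0.0592 = 2.736.
Balancing electrons gives 3 Pd2+(aq) + 2 Ga(s) → 3 Pd(s) + 2 Ga3+(aq); thus Q = [Ga3+(aq)]^2 / [Pd2+(aq)]^3.
Solving for the unknown gives log [Ga3+(aq)] = −3.476, so [Ga3+(aq)] ≈ 0.00033 M.

0.00033 M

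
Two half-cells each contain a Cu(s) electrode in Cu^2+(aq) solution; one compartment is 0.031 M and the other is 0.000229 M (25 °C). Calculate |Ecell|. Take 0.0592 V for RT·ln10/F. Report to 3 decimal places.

0.063 V

For a concentration cell E°cell = 0, since both electrodes use the same couple.
The compartment with the higher Cu^2+(aq) concentration (0.031 M) acts as the cathode; ions are reduced there and produced at the dilute (0.000229 M) anode.
With n = 2, Ecell = −(0.0592/2)·log([dilute]/[conc]) = −(0.0592/2)·log(0.000229/0.031) = +0.063 V.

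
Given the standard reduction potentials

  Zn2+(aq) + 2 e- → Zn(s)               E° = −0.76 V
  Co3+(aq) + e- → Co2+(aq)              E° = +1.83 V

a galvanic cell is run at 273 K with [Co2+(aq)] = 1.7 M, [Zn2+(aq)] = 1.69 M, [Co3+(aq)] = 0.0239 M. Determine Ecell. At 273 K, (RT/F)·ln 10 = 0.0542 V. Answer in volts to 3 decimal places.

Co³⁺/Co²⁺ is reduced (cathode, E° = +1.83 V) and Zn²⁺/Zn is oxidized (anode).
E°cell = +1.83 − (−0.76) = +2.59 V, with n = 2 electrons transferred.
For the overall reaction 2 Co3+(aq) + Zn(s) → 2 Co2+(aq) + Zn2+(aq), Q = ([Co2+(aq)]^2·[Zn2+(aq)]) / [Co3+(aq)]^2 = 8.55×10^3, giving log Q = 3.932.
Applying E = E° − (RT ln10/nF)·log Q gives +2.59 − (0.0542/2)(3.932) = +2.483 V.

+2.483 V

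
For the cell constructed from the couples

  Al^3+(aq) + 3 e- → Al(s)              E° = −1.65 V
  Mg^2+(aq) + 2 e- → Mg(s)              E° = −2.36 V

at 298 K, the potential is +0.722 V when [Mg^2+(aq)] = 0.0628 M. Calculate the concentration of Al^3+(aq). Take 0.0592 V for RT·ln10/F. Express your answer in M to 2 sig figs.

0.064 M

The Al³⁺/Al couple has the larger reduction potential, so it is the cathode: E°cell = −1.65 − (−2.36) = +0.71 V and n = 6.
Rearranging E = E° − (0.0592/n)·log Q gives log Q = 6(+0.71 − (+0.722))/0.0592 = −1.216.
For 2 Al^3+(aq) + 3 Mg(s) → 2 Al(s) + 3 Mg^2+(aq), the reaction quotient is Q = [Mg^2+(aq)]^3 / [Al^3+(aq)]^2.
Solving for the unknown gives log [Al^3+(aq)] = −1.195, so [Al^3+(aq)] ≈ 0.064 M.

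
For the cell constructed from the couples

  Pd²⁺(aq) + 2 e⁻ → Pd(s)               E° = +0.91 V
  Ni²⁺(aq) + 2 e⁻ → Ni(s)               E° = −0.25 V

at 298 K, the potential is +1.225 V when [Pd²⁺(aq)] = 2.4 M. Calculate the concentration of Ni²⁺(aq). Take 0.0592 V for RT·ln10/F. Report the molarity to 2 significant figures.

0.015 M

With Pd²⁺/Pd at the cathode and Ni²⁺/Ni at the anode, E°cell = +0.91 − (−0.25) = +1.16 V (n = 2).
Since E = E° − (0.0592/n)·log Q, log Q = n(E° − E)/0.0592 = −2.196.
For Pd²⁺(aq) + Ni(s) → Pd(s) + Ni²⁺(aq), the reaction quotient is Q = [Ni²⁺(aq)] / [Pd²⁺(aq)].
Isolating [Ni²⁺(aq)] in Q = 10^{−2.196} yields log [Ni²⁺(aq)] = −1.816, i.e. 0.015 M.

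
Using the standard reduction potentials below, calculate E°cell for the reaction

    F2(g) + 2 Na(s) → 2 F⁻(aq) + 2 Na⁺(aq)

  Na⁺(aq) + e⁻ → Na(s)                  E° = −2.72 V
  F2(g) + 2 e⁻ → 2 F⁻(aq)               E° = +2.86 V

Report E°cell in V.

+5.58 V

In the reaction as written, F2(g) is reduced (cathode) and Na⁺(aq) is produced by oxidation at the anode.
E°cell = E°(cathode) − E°(anode) = +2.86 − (−2.72) = +5.58 V.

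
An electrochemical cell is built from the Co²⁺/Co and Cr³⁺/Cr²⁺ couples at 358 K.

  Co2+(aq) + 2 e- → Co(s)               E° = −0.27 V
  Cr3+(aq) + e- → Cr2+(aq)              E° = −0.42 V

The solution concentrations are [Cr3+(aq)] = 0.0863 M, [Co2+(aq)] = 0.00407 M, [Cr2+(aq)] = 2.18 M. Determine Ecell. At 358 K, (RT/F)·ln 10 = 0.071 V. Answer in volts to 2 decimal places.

Since E°(Co²⁺/Co) > E°(Cr³⁺/Cr²⁺), Co²⁺/Co serves as the cathode.
E°cell = E°cat − E°an = −0.27 − (−0.42) = +0.15 V; n = 2.
For the overall reaction Co2+(aq) + 2 Cr2+(aq) → Co(s) + 2 Cr3+(aq), Q = [Cr3+(aq)]^2 / ([Co2+(aq)]·[Cr2+(aq)]^2) = 0.385, giving log Q = −0.414.
Applying E = E° − (RT ln10/nF)·log Q gives +0.15 − (0.071/2)(−0.414) = +0.16 V.

+0.16 V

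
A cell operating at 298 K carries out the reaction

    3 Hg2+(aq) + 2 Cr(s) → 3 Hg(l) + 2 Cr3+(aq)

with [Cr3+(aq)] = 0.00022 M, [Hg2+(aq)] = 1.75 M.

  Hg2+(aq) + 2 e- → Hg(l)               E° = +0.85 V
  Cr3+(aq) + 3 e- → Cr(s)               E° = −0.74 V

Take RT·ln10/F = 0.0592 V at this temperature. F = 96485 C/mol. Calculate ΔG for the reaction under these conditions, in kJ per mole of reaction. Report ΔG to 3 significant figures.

−966 kJ/mol

The standard cell potential is +0.85 − (−0.74) = +1.59 V, with n = 6 electrons in the balanced equation.
Here Q = [Cr3+(aq)]^2 / [Hg2+(aq)]^3 = 9.03×10^−9 (log Q = −8.044), giving E = +1.59 − (0.0592/6)·(−8.044) = +1.6694 V.
Finally ΔG = −nFE = −(6)(96485 C/mol)(+1.6694 V) = −966 kJ/mol.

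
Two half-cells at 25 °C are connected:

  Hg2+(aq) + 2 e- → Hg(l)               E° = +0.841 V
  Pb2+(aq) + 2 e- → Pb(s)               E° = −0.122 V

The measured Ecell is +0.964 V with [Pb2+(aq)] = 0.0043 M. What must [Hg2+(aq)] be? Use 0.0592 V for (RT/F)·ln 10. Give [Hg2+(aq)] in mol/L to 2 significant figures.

0.0046 M

Hg²⁺/Hg is the cathode (higher E°); E°cell = +0.841 − (−0.122) = +0.963 V with n = 2.
Since E = E° − (0.0592/n)·log Q, log Q = n(E° − E)/0.0592 = −0.034.
Balancing electrons gives Hg2+(aq) + Pb(s) → Hg(l) + Pb2+(aq); thus Q = [Pb2+(aq)] / [Hg2+(aq)].
Isolating [Hg2+(aq)] in Q = 10^{−0.034} yields log [Hg2+(aq)] = −2.333, i.e. 0.0046 M.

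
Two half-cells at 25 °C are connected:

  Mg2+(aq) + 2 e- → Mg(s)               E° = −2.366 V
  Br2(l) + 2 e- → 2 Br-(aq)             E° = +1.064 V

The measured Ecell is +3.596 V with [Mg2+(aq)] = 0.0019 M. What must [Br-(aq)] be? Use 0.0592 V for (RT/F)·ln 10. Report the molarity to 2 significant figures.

0.036 M

The Br₂/Br⁻ couple has the larger reduction potential, so it is the cathode: E°cell = +1.064 − (−2.366) = +3.430 V and n = 2.
From the Nernst equation, log Q = n(E° − E)/0.0592 = 2·(+3.430 − (+3.596))/0.0592 = −5.608.
Balancing electrons gives Br2(l) + Mg(s) → 2 Br-(aq) + Mg2+(aq); thus Q = [Br-(aq)]^2·[Mg2+(aq)].
Substituting the known concentrations and solving, log [Br-(aq)] = −1.443 and [Br-(aq)] = 0.036 M.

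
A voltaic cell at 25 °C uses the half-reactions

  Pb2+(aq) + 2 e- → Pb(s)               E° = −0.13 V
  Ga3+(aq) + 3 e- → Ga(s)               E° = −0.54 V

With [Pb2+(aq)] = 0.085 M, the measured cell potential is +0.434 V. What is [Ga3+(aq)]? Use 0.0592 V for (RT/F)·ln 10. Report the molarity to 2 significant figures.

With Pb²⁺/Pb at the cathode and Ga³⁺/Ga at the anode, E°cell = −0.13 − (−0.54) = +0.41 V (n = 6).
From the Nernst equation, log Q = n(E° − E)/0.0592 = 6·(+0.41 − (+0.434))/0.0592 = −2.432.
The balanced reaction is 3 Pb2+(aq) + 2 Ga(s) → 3 Pb(s) + 2 Ga3+(aq), so Q = [Ga3+(aq)]^2 / [Pb2+(aq)]^3.
Substituting the known concentrations and solving, log [Ga3+(aq)] = −2.822 and [Ga3+(aq)] = 0.0015 M.

0.0015 M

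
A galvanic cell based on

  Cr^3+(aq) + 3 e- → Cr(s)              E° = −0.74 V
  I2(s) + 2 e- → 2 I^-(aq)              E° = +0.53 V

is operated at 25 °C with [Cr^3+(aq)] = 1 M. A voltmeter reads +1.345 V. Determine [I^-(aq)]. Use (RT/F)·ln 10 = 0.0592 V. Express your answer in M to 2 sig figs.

The I₂/I⁻ couple has the larger reduction potential, so it is the cathode: E°cell = +0.53 − (−0.74) = +1.27 V and n = 6.
Since E = E° − (0.0592/n)·log Q, log Q = n(E° − E)/0.0592 = −7.601.
For 3 I2(s) + 2 Cr(s) → 6 I^-(aq) + 2 Cr^3+(aq), the reaction quotient is Q = [I^-(aq)]^6·[Cr^3+(aq)]^2.
Isolating [I^-(aq)] in Q = 10^{−7.601} yields log [I^-(aq)] = −1.267, i.e. 0.054 M.

0.054 M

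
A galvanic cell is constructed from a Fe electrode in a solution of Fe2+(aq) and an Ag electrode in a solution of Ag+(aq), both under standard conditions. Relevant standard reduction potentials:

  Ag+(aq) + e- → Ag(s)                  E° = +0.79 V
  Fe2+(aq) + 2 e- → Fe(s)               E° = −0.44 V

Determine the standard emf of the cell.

+1.23 V

Of the two couples in this cell, the one with the more positive reduction potential is reduced at the cathode: here that is Ag⁺/Ag (+0.79 V); Fe²⁺/Fe (−0.44 V) is the anode.
E°cell = E°(cathode) − E°(anode) = +0.79 − (−0.44) = +1.23 V.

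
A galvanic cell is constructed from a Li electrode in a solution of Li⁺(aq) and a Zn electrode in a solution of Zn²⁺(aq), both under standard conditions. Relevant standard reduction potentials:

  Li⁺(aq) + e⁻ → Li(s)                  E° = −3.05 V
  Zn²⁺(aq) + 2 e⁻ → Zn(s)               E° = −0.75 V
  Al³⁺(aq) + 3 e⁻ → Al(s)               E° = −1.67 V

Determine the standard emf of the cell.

+2.30 V

Of the two couples in this cell, the one with the more positive reduction potential is reduced at the cathode: here that is Zn²⁺/Zn (−0.75 V); Li⁺/Li (−3.05 V) is the anode.
E°cell = E°(cathode) − E°(anode) = −0.75 − (−3.05) = +2.30 V.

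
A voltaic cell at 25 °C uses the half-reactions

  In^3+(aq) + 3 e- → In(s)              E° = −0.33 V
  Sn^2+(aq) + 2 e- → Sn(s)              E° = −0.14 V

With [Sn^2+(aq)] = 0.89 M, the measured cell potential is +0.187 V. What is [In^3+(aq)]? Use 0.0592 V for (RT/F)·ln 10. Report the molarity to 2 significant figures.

The Sn²⁺/Sn couple has the larger reduction potential, so it is the cathode: E°cell = −0.14 − (−0.33) = +0.19 V and n = 6.
Since E = E° − (0.0592/n)·log Q, log Q = n(E° − E)/0.0592 = 0.304.
For 3 Sn^2+(aq) + 2 In(s) → 3 Sn(s) + 2 In^3+(aq), the reaction quotient is Q = [In^3+(aq)]^2 / [Sn^2+(aq)]^3.
Isolating [In^3+(aq)] in Q = 10^{0.304} yields log [In^3+(aq)] = 0.076, i.e. 1.2 M.

1.2 M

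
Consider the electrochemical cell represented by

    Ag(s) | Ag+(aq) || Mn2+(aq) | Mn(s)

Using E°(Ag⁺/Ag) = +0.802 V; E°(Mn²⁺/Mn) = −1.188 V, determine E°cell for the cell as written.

By convention the left-hand electrode in cell notation is the anode (oxidation) and the right-hand electrode is the cathode (reduction).
E°cell = E°(right) − E°(left) = −1.188 − (+0.802) = −1.990 V.
The negative sign shows that, as written, the cell would require an external voltage to drive the reaction.

−1.990 V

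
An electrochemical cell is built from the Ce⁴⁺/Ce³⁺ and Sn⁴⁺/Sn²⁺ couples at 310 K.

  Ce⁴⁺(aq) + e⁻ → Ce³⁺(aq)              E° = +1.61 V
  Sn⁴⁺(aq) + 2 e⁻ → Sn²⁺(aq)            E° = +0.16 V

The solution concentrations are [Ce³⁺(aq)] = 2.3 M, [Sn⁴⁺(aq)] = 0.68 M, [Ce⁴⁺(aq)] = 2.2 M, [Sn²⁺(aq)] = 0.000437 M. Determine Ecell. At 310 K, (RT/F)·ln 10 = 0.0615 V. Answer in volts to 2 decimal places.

+1.35 V

The Ce⁴⁺/Ce³⁺ couple has the more positive E°, so it is the cathode; Sn⁴⁺/Sn²⁺ is the anode.
E°cell = E°cat − E°an = +1.61 − (+0.16) = +1.45 V; n = 2.
Balancing gives 2 Ce⁴⁺(aq) + Sn²⁺(aq) → 2 Ce³⁺(aq) + Sn⁴⁺(aq); hence Q = ([Ce³⁺(aq)]^2·[Sn⁴⁺(aq)]) / ([Ce⁴⁺(aq)]^2·[Sn²⁺(aq)]) = 1.7×10^3 (log Q = 3.231).
By the Nernst equation, E = +1.45 − (0.0615/2)·(3.231) = +1.35 V.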